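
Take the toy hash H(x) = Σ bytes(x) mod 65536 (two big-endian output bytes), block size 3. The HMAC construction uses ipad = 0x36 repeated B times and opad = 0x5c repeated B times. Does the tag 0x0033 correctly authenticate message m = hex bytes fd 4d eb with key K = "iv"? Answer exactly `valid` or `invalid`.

Key "iv" = 69 76 is 2 bytes ≤ B = 3; zero-pad to 3 bytes: K' = 69 76 00.
K' ⊕ ipad = 5f 40 36; K' ⊕ opad = 35 2a 5c.
Inner hash: sum = 95+64+54+253+77+235 = 778 → 03 0a.
Outer hash (recomputed tag): sum = 53+42+92+3+10 = 200 → 00 c8.
Recomputed tag = 00c8; claimed = 0033 → mismatch.

invalid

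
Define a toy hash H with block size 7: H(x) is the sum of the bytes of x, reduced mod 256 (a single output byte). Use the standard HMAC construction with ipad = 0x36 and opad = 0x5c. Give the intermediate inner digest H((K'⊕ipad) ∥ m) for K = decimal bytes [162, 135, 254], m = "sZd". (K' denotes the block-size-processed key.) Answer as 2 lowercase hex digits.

16

Key decimal bytes [162, 135, 254] = a2 87 fe is 3 bytes ≤ B = 7; zero-pad to 7 bytes: K' = a2 87 fe 00 00 00 00.
K' ⊕ ipad = 94 b1 c8 36 36 36 36.
Inner input = 94 b1 c8 36 36 36 36 ∥ 73 5a 64.
Inner hash: sum = 148+177+200+54+54+54+54+115+90+100 = 1046; mod 256 = 22 → 16.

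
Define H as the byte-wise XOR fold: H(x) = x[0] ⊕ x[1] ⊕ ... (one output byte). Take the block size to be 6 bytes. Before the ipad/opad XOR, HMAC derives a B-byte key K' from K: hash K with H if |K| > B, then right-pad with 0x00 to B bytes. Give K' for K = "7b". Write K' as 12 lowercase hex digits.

Key "7b" = 37 62 is 2 bytes ≤ B = 6; zero-pad to 6 bytes: K' = 37 62 00 00 00 00.

376200000000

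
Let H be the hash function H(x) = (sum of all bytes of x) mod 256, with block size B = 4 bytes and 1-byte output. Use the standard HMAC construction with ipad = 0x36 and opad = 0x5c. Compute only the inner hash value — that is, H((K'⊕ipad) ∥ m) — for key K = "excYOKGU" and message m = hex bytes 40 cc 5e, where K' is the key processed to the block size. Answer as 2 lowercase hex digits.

05

Key "excYOKGU" = 65 78 63 59 4f 4b 47 55 is 8 bytes > B = 4, so hash it first: H(key) = cf, then zero-pad to 4 bytes: K' = cf 00 00 00.
K' ⊕ ipad = f9 36 36 36.
Inner input = f9 36 36 36 ∥ 40 cc 5e.
Inner hash: sum = 249+54+54+54+64+204+94 = 773; mod 256 = 5 → 05.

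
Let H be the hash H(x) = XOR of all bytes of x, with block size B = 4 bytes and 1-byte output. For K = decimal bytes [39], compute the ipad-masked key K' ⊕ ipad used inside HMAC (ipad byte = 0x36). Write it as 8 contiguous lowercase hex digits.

11363636

Key decimal bytes [39] = 27 is 1 byte ≤ B = 4; zero-pad to 4 bytes: K' = 27 00 00 00.
XOR each byte with 0x36: 27⊕36=11, 00⊕36=36, 00⊕36=36, 00⊕36=36.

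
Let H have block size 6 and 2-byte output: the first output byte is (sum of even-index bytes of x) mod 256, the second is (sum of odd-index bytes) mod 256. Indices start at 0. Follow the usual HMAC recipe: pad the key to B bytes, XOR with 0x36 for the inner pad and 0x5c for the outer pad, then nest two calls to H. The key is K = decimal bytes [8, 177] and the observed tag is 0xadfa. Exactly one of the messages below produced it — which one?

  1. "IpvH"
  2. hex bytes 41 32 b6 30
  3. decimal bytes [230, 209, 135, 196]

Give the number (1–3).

Key decimal bytes [8, 177] = 08 b1 is 2 bytes ≤ B = 6; zero-pad to 6 bytes: K' = 08 b1 00 00 00 00.
K' ⊕ ipad = 3e 87 36 36 36 36; K' ⊕ opad = 54 ed 5c 5c 5c 5c.
m1: inner = H(3e 87 36 36 36 36 49 70 76 48) = 69 ab; tag = H(54 ed 5c 5c 5c 5c 69 ab) = 7550
m2: inner = H(3e 87 36 36 36 36 41 32 b6 30) = a1 55; tag = H(54 ed 5c 5c 5c 5c a1 55) = adfa ← matches
m3: inner = H(3e 87 36 36 36 36 e6 d1 87 c4) = 17 88; tag = H(54 ed 5c 5c 5c 5c 17 88) = 232d

2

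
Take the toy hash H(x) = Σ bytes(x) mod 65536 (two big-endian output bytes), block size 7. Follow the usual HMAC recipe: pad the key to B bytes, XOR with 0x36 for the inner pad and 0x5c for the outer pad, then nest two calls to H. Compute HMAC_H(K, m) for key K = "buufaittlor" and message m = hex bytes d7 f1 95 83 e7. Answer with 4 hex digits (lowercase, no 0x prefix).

Key "buufaittlor" = 62 75 75 66 61 69 74 74 6c 6f 72 is 11 bytes > B = 7, so hash it first: H(key) = 04 b1, then zero-pad to 7 bytes: K' = 04 b1 00 00 00 00 00.
K' ⊕ ipad = 32 87 36 36 36 36 36.  K' ⊕ opad = 58 ed 5c 5c 5c 5c 5c.
Inner input = (K'⊕ipad) ∥ m = 32 87 36 36 36 36 36 ∥ d7 f1 95 83 e7.
Inner hash: sum = 50+135+54+54+54+54+54+215+241+149+131+231 = 1422 → 05 8e.
Outer input = (K'⊕opad) ∥ inner = 58 ed 5c 5c 5c 5c 5c ∥ 05 8e.
Outer hash (tag): sum = 88+237+92+92+92+92+92+5+142 = 932 → 03 a4.

03a4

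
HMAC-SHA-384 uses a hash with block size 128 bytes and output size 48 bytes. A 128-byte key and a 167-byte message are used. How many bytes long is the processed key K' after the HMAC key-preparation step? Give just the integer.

128

Key is 128 ≤ 128 bytes, zero-padded: |K'| = 128.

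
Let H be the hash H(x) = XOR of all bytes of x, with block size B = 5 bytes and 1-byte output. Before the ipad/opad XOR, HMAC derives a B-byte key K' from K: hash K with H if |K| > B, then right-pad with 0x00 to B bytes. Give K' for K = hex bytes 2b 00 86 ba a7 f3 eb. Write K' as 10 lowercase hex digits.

|K| = 7 > B = 5, so first hash the key.
H(K): XOR 2b⊕00⊕86⊕ba⊕a7⊕f3⊕eb = a8.
Zero-pad H(K) = a8 to 5 bytes: K' = a8 00 00 00 00.

a800000000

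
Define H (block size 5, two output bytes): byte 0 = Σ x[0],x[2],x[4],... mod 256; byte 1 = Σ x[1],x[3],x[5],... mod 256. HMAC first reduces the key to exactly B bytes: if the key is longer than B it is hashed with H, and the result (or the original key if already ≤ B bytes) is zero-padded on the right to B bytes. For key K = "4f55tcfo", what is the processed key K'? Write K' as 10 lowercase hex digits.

436d000000

|K| = 8 > B = 5, so first hash the key.
H(K): even-index sum = 323 mod 256 = 67; odd-index sum = 365 mod 256 = 109 → 43 6d.
Zero-pad H(K) = 43 6d to 5 bytes: K' = 43 6d 00 00 00.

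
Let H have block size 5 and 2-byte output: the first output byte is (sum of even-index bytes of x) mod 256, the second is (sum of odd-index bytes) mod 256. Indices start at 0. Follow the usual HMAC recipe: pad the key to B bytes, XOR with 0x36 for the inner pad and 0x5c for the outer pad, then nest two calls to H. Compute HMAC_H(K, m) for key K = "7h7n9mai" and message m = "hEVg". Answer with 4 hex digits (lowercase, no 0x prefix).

Key "7h7n9mai" = 37 68 37 6e 39 6d 61 69 is 8 bytes > B = 5, so hash it first: H(key) = 08 ac, then zero-pad to 5 bytes: K' = 08 ac 00 00 00.
K' ⊕ ipad = 3e 9a 36 36 36.  K' ⊕ opad = 54 f0 5c 5c 5c.
Inner input = (K'⊕ipad) ∥ m = 3e 9a 36 36 36 ∥ 68 45 56 67.
Inner hash: even-index sum = 342 mod 256 = 86; odd-index sum = 398 mod 256 = 142 → 56 8e.
Outer input = (K'⊕opad) ∥ inner = 54 f0 5c 5c 5c ∥ 56 8e.
Outer hash (tag): even-index sum = 410 mod 256 = 154; odd-index sum = 418 mod 256 = 162 → 9a a2.

9aa2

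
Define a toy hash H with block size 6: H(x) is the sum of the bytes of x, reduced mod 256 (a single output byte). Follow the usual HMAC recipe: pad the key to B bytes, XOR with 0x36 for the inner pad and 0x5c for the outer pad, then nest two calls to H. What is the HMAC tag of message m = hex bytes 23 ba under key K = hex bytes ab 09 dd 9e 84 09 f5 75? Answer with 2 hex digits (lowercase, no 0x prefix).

41

Key hex bytes ab 09 dd 9e 84 09 f5 75 is 8 bytes > B = 6, so hash it first: H(key) = 26, then zero-pad to 6 bytes: K' = 26 00 00 00 00 00.
K' ⊕ ipad = 10 36 36 36 36 36.  K' ⊕ opad = 7a 5c 5c 5c 5c 5c.
Inner input = (K'⊕ipad) ∥ m = 10 36 36 36 36 36 ∥ 23 ba.
Inner hash: sum = 16+54+54+54+54+54+35+186 = 507; mod 256 = 251 → fb.
Outer input = (K'⊕opad) ∥ inner = 7a 5c 5c 5c 5c 5c ∥ fb.
Outer hash (tag): sum = 122+92+92+92+92+92+251 = 833; mod 256 = 65 → 41.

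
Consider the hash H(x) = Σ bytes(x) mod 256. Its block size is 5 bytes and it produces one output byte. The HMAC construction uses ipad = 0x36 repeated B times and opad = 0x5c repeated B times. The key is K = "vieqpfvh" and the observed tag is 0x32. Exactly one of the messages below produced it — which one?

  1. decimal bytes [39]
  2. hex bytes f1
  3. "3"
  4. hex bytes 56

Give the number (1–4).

4

Key "vieqpfvh" = 76 69 65 71 70 66 76 68 is 8 bytes > B = 5, so hash it first: H(key) = 69, then zero-pad to 5 bytes: K' = 69 00 00 00 00.
K' ⊕ ipad = 5f 36 36 36 36; K' ⊕ opad = 35 5c 5c 5c 5c.
m1: inner = H(5f 36 36 36 36 27) = 5e; tag = H(35 5c 5c 5c 5c 5e) = 03
m2: inner = H(5f 36 36 36 36 f1) = 28; tag = H(35 5c 5c 5c 5c 28) = cd
m3: inner = H(5f 36 36 36 36 33) = 6a; tag = H(35 5c 5c 5c 5c 6a) = 0f
m4: inner = H(5f 36 36 36 36 56) = 8d; tag = H(35 5c 5c 5c 5c 8d) = 32 ← matches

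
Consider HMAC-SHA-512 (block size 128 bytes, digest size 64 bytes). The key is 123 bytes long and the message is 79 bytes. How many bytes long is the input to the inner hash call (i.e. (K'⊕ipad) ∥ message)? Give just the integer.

207

Key is 123 ≤ 128 bytes, zero-padded: |K'| = 128.
Inner input = (K'⊕ipad) ∥ m → 128 + 79 = 207 bytes.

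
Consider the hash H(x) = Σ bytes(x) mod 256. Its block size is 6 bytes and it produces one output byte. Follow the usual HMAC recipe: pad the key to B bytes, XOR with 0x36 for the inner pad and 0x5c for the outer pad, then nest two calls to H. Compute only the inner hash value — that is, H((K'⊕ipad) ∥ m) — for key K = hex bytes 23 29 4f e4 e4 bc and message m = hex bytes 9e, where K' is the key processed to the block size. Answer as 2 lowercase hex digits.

79

Key hex bytes 23 29 4f e4 e4 bc is exactly B = 6 bytes: K' = 23 29 4f e4 e4 bc.
K' ⊕ ipad = 15 1f 79 d2 d2 8a.
Inner input = 15 1f 79 d2 d2 8a ∥ 9e.
Inner hash: sum = 21+31+121+210+210+138+158 = 889; mod 256 = 121 → 79.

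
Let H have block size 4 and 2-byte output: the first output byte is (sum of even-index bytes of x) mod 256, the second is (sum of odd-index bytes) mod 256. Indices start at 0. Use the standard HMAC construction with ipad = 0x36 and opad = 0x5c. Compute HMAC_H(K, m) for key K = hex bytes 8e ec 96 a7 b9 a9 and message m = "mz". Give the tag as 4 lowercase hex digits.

Key hex bytes 8e ec 96 a7 b9 a9 is 6 bytes > B = 4, so hash it first: H(key) = dd 3c, then zero-pad to 4 bytes: K' = dd 3c 00 00.
K' ⊕ ipad = eb 0a 36 36.  K' ⊕ opad = 81 60 5c 5c.
Inner input = (K'⊕ipad) ∥ m = eb 0a 36 36 ∥ 6d 7a.
Inner hash: even-index sum = 398 mod 256 = 142; odd-index sum = 186 mod 256 = 186 → 8e ba.
Outer input = (K'⊕opad) ∥ inner = 81 60 5c 5c ∥ 8e ba.
Outer hash (tag): even-index sum = 363 mod 256 = 107; odd-index sum = 374 mod 256 = 118 → 6b 76.

6b76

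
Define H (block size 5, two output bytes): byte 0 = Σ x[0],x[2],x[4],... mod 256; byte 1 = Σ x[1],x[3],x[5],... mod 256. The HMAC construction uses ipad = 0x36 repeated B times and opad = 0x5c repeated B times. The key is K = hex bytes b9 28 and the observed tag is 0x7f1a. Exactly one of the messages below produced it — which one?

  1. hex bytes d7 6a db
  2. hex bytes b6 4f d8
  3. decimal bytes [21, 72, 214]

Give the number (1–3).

2

Key hex bytes b9 28 is 2 bytes ≤ B = 5; zero-pad to 5 bytes: K' = b9 28 00 00 00.
K' ⊕ ipad = 8f 1e 36 36 36; K' ⊕ opad = e5 74 5c 5c 5c.
m1: inner = H(8f 1e 36 36 36 d7 6a db) = 65 06; tag = H(e5 74 5c 5c 5c 65 06) = a335
m2: inner = H(8f 1e 36 36 36 b6 4f d8) = 4a e2; tag = H(e5 74 5c 5c 5c 4a e2) = 7f1a ← matches
m3: inner = H(8f 1e 36 36 36 15 48 d6) = 43 3f; tag = H(e5 74 5c 5c 5c 43 3f) = dc13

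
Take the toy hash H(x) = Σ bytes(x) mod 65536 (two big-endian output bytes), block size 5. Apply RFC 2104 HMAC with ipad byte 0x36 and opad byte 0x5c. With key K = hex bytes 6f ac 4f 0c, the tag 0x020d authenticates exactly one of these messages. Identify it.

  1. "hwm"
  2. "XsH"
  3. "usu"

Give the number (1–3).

1

Key hex bytes 6f ac 4f 0c is 4 bytes ≤ B = 5; zero-pad to 5 bytes: K' = 6f ac 4f 0c 00.
K' ⊕ ipad = 59 9a 79 3a 36; K' ⊕ opad = 33 f0 13 50 5c.
m1: inner = H(59 9a 79 3a 36 68 77 6d) = 03 28; tag = H(33 f0 13 50 5c 03 28) = 020d ← matches
m2: inner = H(59 9a 79 3a 36 58 73 48) = 02 ef; tag = H(33 f0 13 50 5c 02 ef) = 02d3
m3: inner = H(59 9a 79 3a 36 75 73 75) = 03 39; tag = H(33 f0 13 50 5c 03 39) = 021e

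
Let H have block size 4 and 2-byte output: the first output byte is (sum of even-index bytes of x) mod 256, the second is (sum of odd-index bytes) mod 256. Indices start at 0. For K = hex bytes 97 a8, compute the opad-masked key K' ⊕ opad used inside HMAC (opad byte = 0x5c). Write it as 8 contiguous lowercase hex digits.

Key hex bytes 97 a8 is 2 bytes ≤ B = 4; zero-pad to 4 bytes: K' = 97 a8 00 00.
XOR each byte with 0x5c: 97⊕5c=cb, a8⊕5c=f4, 00⊕5c=5c, 00⊕5c=5c.

cbf45c5c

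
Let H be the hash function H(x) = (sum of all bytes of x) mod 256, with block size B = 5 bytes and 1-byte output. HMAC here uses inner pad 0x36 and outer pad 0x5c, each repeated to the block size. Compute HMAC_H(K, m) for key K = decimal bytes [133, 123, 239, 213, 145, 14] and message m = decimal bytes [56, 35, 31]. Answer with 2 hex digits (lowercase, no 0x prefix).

Key decimal bytes [133, 123, 239, 213, 145, 14] = 85 7b ef d5 91 0e is 6 bytes > B = 5, so hash it first: H(key) = 63, then zero-pad to 5 bytes: K' = 63 00 00 00 00.
K' ⊕ ipad = 55 36 36 36 36.  K' ⊕ opad = 3f 5c 5c 5c 5c.
Inner input = (K'⊕ipad) ∥ m = 55 36 36 36 36 ∥ 38 23 1f.
Inner hash: sum = 85+54+54+54+54+56+35+31 = 423; mod 256 = 167 → a7.
Outer input = (K'⊕opad) ∥ inner = 3f 5c 5c 5c 5c ∥ a7.
Outer hash (tag): sum = 63+92+92+92+92+167 = 598; mod 256 = 86 → 56.

56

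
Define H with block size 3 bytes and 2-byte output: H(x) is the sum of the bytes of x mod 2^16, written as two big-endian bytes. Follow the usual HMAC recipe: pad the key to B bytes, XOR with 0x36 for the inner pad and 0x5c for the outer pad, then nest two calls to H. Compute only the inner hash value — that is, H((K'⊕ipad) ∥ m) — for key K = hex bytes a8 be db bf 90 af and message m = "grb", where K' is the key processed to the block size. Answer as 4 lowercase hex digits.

Key hex bytes a8 be db bf 90 af is 6 bytes > B = 3, so hash it first: H(key) = 04 3f, then zero-pad to 3 bytes: K' = 04 3f 00.
K' ⊕ ipad = 32 09 36.
Inner input = 32 09 36 ∥ 67 72 62.
Inner hash: sum = 50+9+54+103+114+98 = 428 → 01 ac.

01ac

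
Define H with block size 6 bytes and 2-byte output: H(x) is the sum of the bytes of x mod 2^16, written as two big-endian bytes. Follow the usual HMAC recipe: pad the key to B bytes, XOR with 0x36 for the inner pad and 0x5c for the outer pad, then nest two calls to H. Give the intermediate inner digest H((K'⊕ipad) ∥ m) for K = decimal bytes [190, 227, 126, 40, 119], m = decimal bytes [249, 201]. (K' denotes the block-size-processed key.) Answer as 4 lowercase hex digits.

Key decimal bytes [190, 227, 126, 40, 119] = be e3 7e 28 77 is 5 bytes ≤ B = 6; zero-pad to 6 bytes: K' = be e3 7e 28 77 00.
K' ⊕ ipad = 88 d5 48 1e 41 36.
Inner input = 88 d5 48 1e 41 36 ∥ f9 c9.
Inner hash: sum = 136+213+72+30+65+54+249+201 = 1020 → 03 fc.

03fc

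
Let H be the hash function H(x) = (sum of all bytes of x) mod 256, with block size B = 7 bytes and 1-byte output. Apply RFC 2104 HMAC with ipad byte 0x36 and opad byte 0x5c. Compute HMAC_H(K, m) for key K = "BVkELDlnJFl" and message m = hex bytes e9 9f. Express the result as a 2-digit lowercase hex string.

7e

Key "BVkELDlnJFl" = 42 56 6b 45 4c 44 6c 6e 4a 46 6c is 11 bytes > B = 7, so hash it first: H(key) = ae, then zero-pad to 7 bytes: K' = ae 00 00 00 00 00 00.
K' ⊕ ipad = 98 36 36 36 36 36 36.  K' ⊕ opad = f2 5c 5c 5c 5c 5c 5c.
Inner input = (K'⊕ipad) ∥ m = 98 36 36 36 36 36 36 ∥ e9 9f.
Inner hash: sum = 152+54+54+54+54+54+54+233+159 = 868; mod 256 = 100 → 64.
Outer input = (K'⊕opad) ∥ inner = f2 5c 5c 5c 5c 5c 5c ∥ 64.
Outer hash (tag): sum = 242+92+92+92+92+92+92+100 = 894; mod 256 = 126 → 7e.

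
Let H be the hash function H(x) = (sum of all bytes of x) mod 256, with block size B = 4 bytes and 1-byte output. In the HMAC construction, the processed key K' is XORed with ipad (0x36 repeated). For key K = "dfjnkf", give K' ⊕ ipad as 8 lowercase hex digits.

Key "dfjnkf" = 64 66 6a 6e 6b 66 is 6 bytes > B = 4, so hash it first: H(key) = 73, then zero-pad to 4 bytes: K' = 73 00 00 00.
XOR each byte with 0x36: 73⊕36=45, 00⊕36=36, 00⊕36=36, 00⊕36=36.

45363636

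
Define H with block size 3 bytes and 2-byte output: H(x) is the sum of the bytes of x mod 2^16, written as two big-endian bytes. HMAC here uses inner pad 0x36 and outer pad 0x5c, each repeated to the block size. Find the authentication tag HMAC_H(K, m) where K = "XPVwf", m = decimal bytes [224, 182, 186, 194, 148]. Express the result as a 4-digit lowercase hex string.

0145

Key "XPVwf" = 58 50 56 77 66 is 5 bytes > B = 3, so hash it first: H(key) = 01 db, then zero-pad to 3 bytes: K' = 01 db 00.
K' ⊕ ipad = 37 ed 36.  K' ⊕ opad = 5d 87 5c.
Inner input = (K'⊕ipad) ∥ m = 37 ed 36 ∥ e0 b6 ba c2 94.
Inner hash: sum = 55+237+54+224+182+186+194+148 = 1280 → 05 00.
Outer input = (K'⊕opad) ∥ inner = 5d 87 5c ∥ 05 00.
Outer hash (tag): sum = 93+135+92+5+0 = 325 → 01 45.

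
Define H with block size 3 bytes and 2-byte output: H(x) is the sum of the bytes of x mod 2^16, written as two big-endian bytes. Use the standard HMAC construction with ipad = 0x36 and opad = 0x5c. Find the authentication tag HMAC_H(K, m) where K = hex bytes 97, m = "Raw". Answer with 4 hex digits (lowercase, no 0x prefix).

01bc

Key hex bytes 97 is 1 byte ≤ B = 3; zero-pad to 3 bytes: K' = 97 00 00.
K' ⊕ ipad = a1 36 36.  K' ⊕ opad = cb 5c 5c.
Inner input = (K'⊕ipad) ∥ m = a1 36 36 ∥ 52 61 77.
Inner hash: sum = 161+54+54+82+97+119 = 567 → 02 37.
Outer input = (K'⊕opad) ∥ inner = cb 5c 5c ∥ 02 37.
Outer hash (tag): sum = 203+92+92+2+55 = 444 → 01 bc.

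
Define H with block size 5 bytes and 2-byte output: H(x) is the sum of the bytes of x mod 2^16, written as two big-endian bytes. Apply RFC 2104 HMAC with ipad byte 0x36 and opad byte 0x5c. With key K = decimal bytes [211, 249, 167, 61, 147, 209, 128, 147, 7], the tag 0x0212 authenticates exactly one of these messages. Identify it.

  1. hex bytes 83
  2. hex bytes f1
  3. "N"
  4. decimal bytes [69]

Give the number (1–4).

Key decimal bytes [211, 249, 167, 61, 147, 209, 128, 147, 7] = d3 f9 a7 3d 93 d1 80 93 07 is 9 bytes > B = 5, so hash it first: H(key) = 05 2e, then zero-pad to 5 bytes: K' = 05 2e 00 00 00.
K' ⊕ ipad = 33 18 36 36 36; K' ⊕ opad = 59 72 5c 5c 5c.
m1: inner = H(33 18 36 36 36 83) = 01 70; tag = H(59 72 5c 5c 5c 01 70) = 0250
m2: inner = H(33 18 36 36 36 f1) = 01 de; tag = H(59 72 5c 5c 5c 01 de) = 02be
m3: inner = H(33 18 36 36 36 4e) = 01 3b; tag = H(59 72 5c 5c 5c 01 3b) = 021b
m4: inner = H(33 18 36 36 36 45) = 01 32; tag = H(59 72 5c 5c 5c 01 32) = 0212 ← matches

4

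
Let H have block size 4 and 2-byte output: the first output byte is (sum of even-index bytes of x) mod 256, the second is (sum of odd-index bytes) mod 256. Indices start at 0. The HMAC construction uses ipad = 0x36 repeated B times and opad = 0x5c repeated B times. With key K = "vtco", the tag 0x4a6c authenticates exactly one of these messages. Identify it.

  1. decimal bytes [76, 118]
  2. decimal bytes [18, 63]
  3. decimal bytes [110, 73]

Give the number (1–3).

Key "vtco" = 76 74 63 6f is exactly B = 4 bytes: K' = 76 74 63 6f.
K' ⊕ ipad = 40 42 55 59; K' ⊕ opad = 2a 28 3f 33.
m1: inner = H(40 42 55 59 4c 76) = e1 11; tag = H(2a 28 3f 33 e1 11) = 4a6c ← matches
m2: inner = H(40 42 55 59 12 3f) = a7 da; tag = H(2a 28 3f 33 a7 da) = 1035
m3: inner = H(40 42 55 59 6e 49) = 03 e4; tag = H(2a 28 3f 33 03 e4) = 6c3f

1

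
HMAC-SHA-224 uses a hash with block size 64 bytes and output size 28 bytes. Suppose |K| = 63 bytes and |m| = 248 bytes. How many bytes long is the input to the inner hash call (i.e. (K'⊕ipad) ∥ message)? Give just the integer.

312

Key is 63 ≤ 64 bytes, zero-padded: |K'| = 64.
Inner input = (K'⊕ipad) ∥ m → 64 + 248 = 312 bytes.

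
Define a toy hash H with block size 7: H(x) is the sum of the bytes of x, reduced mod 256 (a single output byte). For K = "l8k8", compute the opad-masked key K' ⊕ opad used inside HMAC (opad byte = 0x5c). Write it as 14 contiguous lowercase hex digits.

Key "l8k8" = 6c 38 6b 38 is 4 bytes ≤ B = 7; zero-pad to 7 bytes: K' = 6c 38 6b 38 00 00 00.
XOR each byte with 0x5c: 6c⊕5c=30, 38⊕5c=64, 6b⊕5c=37, 38⊕5c=64, 00⊕5c=5c, 00⊕5c=5c, 00⊕5c=5c.

306437645c5c5c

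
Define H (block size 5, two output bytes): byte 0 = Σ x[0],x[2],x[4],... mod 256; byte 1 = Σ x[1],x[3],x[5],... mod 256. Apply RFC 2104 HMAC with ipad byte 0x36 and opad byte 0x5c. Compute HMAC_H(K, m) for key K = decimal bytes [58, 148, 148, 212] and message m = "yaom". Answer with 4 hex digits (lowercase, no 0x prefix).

Key decimal bytes [58, 148, 148, 212] = 3a 94 94 d4 is 4 bytes ≤ B = 5; zero-pad to 5 bytes: K' = 3a 94 94 d4 00.
K' ⊕ ipad = 0c a2 a2 e2 36.  K' ⊕ opad = 66 c8 c8 88 5c.
Inner input = (K'⊕ipad) ∥ m = 0c a2 a2 e2 36 ∥ 79 61 6f 6d.
Inner hash: even-index sum = 434 mod 256 = 178; odd-index sum = 620 mod 256 = 108 → b2 6c.
Outer input = (K'⊕opad) ∥ inner = 66 c8 c8 88 5c ∥ b2 6c.
Outer hash (tag): even-index sum = 502 mod 256 = 246; odd-index sum = 514 mod 256 = 2 → f6 02.

f602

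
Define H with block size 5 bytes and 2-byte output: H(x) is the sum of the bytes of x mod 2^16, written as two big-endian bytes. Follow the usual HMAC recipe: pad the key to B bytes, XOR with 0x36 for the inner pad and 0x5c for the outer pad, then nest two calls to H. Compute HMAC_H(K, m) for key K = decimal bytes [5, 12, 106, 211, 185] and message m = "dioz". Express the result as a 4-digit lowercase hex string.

0349

Key decimal bytes [5, 12, 106, 211, 185] = 05 0c 6a d3 b9 is exactly B = 5 bytes: K' = 05 0c 6a d3 b9.
K' ⊕ ipad = 33 3a 5c e5 8f.  K' ⊕ opad = 59 50 36 8f e5.
Inner input = (K'⊕ipad) ∥ m = 33 3a 5c e5 8f ∥ 64 69 6f 7a.
Inner hash: sum = 51+58+92+229+143+100+105+111+122 = 1011 → 03 f3.
Outer input = (K'⊕opad) ∥ inner = 59 50 36 8f e5 ∥ 03 f3.
Outer hash (tag): sum = 89+80+54+143+229+3+243 = 841 → 03 49.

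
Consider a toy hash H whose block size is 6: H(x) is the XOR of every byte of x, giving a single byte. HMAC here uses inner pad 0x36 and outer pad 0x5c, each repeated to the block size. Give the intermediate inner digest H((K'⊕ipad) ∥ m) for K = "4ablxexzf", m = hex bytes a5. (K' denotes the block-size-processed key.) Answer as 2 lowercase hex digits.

87

Key "4ablxexzf" = 34 61 62 6c 78 65 78 7a 66 is 9 bytes > B = 6, so hash it first: H(key) = 22, then zero-pad to 6 bytes: K' = 22 00 00 00 00 00.
K' ⊕ ipad = 14 36 36 36 36 36.
Inner input = 14 36 36 36 36 36 ∥ a5.
Inner hash: XOR 14⊕36⊕36⊕36⊕36⊕36⊕a5 = 87.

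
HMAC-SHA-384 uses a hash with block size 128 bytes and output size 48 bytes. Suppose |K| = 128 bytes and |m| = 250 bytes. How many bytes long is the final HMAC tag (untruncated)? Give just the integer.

48

The tag is one SHA-384 digest: 48 bytes.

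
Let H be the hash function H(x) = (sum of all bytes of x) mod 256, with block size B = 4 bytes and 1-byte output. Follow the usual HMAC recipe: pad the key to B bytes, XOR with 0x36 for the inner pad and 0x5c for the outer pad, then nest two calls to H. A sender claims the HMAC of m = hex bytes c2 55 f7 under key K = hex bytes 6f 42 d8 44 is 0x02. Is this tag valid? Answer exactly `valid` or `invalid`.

invalid

Key hex bytes 6f 42 d8 44 is exactly B = 4 bytes: K' = 6f 42 d8 44.
K' ⊕ ipad = 59 74 ee 72; K' ⊕ opad = 33 1e 84 18.
Inner hash: sum = 89+116+238+114+194+85+247 = 1083; mod 256 = 59 → 3b.
Outer hash (recomputed tag): sum = 51+30+132+24+59 = 296; mod 256 = 40 → 28.
Recomputed tag = 28; claimed = 02 → mismatch.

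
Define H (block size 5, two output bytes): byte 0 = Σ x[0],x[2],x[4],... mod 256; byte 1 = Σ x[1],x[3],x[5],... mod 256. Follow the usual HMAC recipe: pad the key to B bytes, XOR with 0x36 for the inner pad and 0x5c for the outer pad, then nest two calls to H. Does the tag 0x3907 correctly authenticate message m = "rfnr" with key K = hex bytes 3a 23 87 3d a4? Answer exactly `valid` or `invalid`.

valid

Key hex bytes 3a 23 87 3d a4 is exactly B = 5 bytes: K' = 3a 23 87 3d a4.
K' ⊕ ipad = 0c 15 b1 0b 92; K' ⊕ opad = 66 7f db 61 f8.
Inner hash: even-index sum = 551 mod 256 = 39; odd-index sum = 256 mod 256 = 0 → 27 00.
Outer hash (recomputed tag): even-index sum = 569 mod 256 = 57; odd-index sum = 263 mod 256 = 7 → 39 07.
Recomputed tag = 3907; claimed = 3907 → match.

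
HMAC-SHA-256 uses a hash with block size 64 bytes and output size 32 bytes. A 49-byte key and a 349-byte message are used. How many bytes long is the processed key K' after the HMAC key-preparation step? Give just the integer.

64

Key is 49 ≤ 64 bytes, zero-padded: |K'| = 64.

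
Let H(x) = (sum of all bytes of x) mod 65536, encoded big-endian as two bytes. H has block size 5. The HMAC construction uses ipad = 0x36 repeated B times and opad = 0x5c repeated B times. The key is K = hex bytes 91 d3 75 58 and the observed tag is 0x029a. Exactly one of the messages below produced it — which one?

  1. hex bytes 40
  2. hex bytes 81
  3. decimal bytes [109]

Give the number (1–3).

1

Key hex bytes 91 d3 75 58 is 4 bytes ≤ B = 5; zero-pad to 5 bytes: K' = 91 d3 75 58 00.
K' ⊕ ipad = a7 e5 43 6e 36; K' ⊕ opad = cd 8f 29 04 5c.
m1: inner = H(a7 e5 43 6e 36 40) = 02 b3; tag = H(cd 8f 29 04 5c 02 b3) = 029a ← matches
m2: inner = H(a7 e5 43 6e 36 81) = 02 f4; tag = H(cd 8f 29 04 5c 02 f4) = 02db
m3: inner = H(a7 e5 43 6e 36 6d) = 02 e0; tag = H(cd 8f 29 04 5c 02 e0) = 02c7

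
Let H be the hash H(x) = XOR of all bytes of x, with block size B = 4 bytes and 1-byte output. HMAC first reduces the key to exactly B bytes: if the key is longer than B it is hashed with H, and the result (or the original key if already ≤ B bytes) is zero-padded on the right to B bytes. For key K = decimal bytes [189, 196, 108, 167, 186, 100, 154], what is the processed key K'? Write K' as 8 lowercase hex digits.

f6000000

|K| = 7 > B = 4, so first hash the key.
H(K): XOR bd⊕c4⊕6c⊕a7⊕ba⊕64⊕9a = f6.
Zero-pad H(K) = f6 to 4 bytes: K' = f6 00 00 00.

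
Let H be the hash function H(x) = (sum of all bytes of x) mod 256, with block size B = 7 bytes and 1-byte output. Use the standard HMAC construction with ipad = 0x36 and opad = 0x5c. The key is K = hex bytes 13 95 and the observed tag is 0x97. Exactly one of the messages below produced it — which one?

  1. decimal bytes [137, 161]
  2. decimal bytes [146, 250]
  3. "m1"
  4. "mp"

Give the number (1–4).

4

Key hex bytes 13 95 is 2 bytes ≤ B = 7; zero-pad to 7 bytes: K' = 13 95 00 00 00 00 00.
K' ⊕ ipad = 25 a3 36 36 36 36 36; K' ⊕ opad = 4f c9 5c 5c 5c 5c 5c.
m1: inner = H(25 a3 36 36 36 36 36 89 a1) = 00; tag = H(4f c9 5c 5c 5c 5c 5c 00) = e4
m2: inner = H(25 a3 36 36 36 36 36 92 fa) = 62; tag = H(4f c9 5c 5c 5c 5c 5c 62) = 46
m3: inner = H(25 a3 36 36 36 36 36 6d 31) = 74; tag = H(4f c9 5c 5c 5c 5c 5c 74) = 58
m4: inner = H(25 a3 36 36 36 36 36 6d 70) = b3; tag = H(4f c9 5c 5c 5c 5c 5c b3) = 97 ← matches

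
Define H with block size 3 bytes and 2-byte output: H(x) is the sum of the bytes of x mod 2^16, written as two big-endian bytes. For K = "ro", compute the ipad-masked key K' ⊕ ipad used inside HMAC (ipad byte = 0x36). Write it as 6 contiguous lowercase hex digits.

Key "ro" = 72 6f is 2 bytes ≤ B = 3; zero-pad to 3 bytes: K' = 72 6f 00.
XOR each byte with 0x36: 72⊕36=44, 6f⊕36=59, 00⊕36=36.

445936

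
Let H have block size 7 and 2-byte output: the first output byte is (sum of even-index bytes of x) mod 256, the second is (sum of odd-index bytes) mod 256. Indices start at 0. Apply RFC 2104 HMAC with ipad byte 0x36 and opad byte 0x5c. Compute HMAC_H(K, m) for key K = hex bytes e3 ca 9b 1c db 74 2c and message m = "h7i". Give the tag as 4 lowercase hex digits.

b6be

Key hex bytes e3 ca 9b 1c db 74 2c is exactly B = 7 bytes: K' = e3 ca 9b 1c db 74 2c.
K' ⊕ ipad = d5 fc ad 2a ed 42 1a.  K' ⊕ opad = bf 96 c7 40 87 28 70.
Inner input = (K'⊕ipad) ∥ m = d5 fc ad 2a ed 42 1a ∥ 68 37 69.
Inner hash: even-index sum = 704 mod 256 = 192; odd-index sum = 569 mod 256 = 57 → c0 39.
Outer input = (K'⊕opad) ∥ inner = bf 96 c7 40 87 28 70 ∥ c0 39.
Outer hash (tag): even-index sum = 694 mod 256 = 182; odd-index sum = 446 mod 256 = 190 → b6 be.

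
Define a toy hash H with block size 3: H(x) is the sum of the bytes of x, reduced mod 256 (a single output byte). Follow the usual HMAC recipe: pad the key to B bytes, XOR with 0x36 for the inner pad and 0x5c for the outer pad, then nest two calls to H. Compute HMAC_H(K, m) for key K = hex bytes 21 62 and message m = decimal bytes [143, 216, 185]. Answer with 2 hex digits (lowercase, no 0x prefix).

Key hex bytes 21 62 is 2 bytes ≤ B = 3; zero-pad to 3 bytes: K' = 21 62 00.
K' ⊕ ipad = 17 54 36.  K' ⊕ opad = 7d 3e 5c.
Inner input = (K'⊕ipad) ∥ m = 17 54 36 ∥ 8f d8 b9.
Inner hash: sum = 23+84+54+143+216+185 = 705; mod 256 = 193 → c1.
Outer input = (K'⊕opad) ∥ inner = 7d 3e 5c ∥ c1.
Outer hash (tag): sum = 125+62+92+193 = 472; mod 256 = 216 → d8.

d8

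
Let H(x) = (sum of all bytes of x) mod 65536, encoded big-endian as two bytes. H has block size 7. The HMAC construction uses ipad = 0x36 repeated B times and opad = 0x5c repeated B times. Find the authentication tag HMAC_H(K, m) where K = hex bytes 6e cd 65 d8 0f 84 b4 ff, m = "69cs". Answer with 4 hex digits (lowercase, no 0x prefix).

0316

Key hex bytes 6e cd 65 d8 0f 84 b4 ff is 8 bytes > B = 7, so hash it first: H(key) = 04 be, then zero-pad to 7 bytes: K' = 04 be 00 00 00 00 00.
K' ⊕ ipad = 32 88 36 36 36 36 36.  K' ⊕ opad = 58 e2 5c 5c 5c 5c 5c.
Inner input = (K'⊕ipad) ∥ m = 32 88 36 36 36 36 36 ∥ 36 39 63 73.
Inner hash: sum = 50+136+54+54+54+54+54+54+57+99+115 = 781 → 03 0d.
Outer input = (K'⊕opad) ∥ inner = 58 e2 5c 5c 5c 5c 5c ∥ 03 0d.
Outer hash (tag): sum = 88+226+92+92+92+92+92+3+13 = 790 → 03 16.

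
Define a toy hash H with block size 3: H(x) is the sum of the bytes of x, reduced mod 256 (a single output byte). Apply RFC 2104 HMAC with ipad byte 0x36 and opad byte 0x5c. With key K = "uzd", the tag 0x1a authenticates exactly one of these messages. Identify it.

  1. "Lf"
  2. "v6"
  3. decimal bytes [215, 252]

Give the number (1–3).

1

Key "uzd" = 75 7a 64 is exactly B = 3 bytes: K' = 75 7a 64.
K' ⊕ ipad = 43 4c 52; K' ⊕ opad = 29 26 38.
m1: inner = H(43 4c 52 4c 66) = 93; tag = H(29 26 38 93) = 1a ← matches
m2: inner = H(43 4c 52 76 36) = 8d; tag = H(29 26 38 8d) = 14
m3: inner = H(43 4c 52 d7 fc) = b4; tag = H(29 26 38 b4) = 3b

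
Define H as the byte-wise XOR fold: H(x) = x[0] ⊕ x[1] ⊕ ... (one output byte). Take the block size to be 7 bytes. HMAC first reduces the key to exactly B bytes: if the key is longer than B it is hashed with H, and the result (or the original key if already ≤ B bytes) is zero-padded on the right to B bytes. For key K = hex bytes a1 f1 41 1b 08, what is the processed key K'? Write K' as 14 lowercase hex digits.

a1f1411b080000

Key hex bytes a1 f1 41 1b 08 is 5 bytes ≤ B = 7; zero-pad to 7 bytes: K' = a1 f1 41 1b 08 00 00.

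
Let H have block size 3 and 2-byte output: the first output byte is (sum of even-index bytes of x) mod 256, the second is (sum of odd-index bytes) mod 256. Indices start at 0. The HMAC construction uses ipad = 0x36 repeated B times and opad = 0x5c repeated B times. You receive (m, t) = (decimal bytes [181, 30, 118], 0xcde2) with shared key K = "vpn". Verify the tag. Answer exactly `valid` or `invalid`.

valid

Key "vpn" = 76 70 6e is exactly B = 3 bytes: K' = 76 70 6e.
K' ⊕ ipad = 40 46 58; K' ⊕ opad = 2a 2c 32.
Inner hash: even-index sum = 182 mod 256 = 182; odd-index sum = 369 mod 256 = 113 → b6 71.
Outer hash (recomputed tag): even-index sum = 205 mod 256 = 205; odd-index sum = 226 mod 256 = 226 → cd e2.
Recomputed tag = cde2; claimed = cde2 → match.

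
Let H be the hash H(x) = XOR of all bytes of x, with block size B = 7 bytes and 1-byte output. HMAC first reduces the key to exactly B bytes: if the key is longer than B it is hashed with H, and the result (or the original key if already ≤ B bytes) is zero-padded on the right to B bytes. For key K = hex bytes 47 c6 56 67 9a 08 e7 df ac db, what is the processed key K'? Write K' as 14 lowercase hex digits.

6d000000000000

|K| = 10 > B = 7, so first hash the key.
H(K): XOR 47⊕c6⊕56⊕67⊕9a⊕08⊕e7⊕df⊕ac⊕db = 6d.
Zero-pad H(K) = 6d to 7 bytes: K' = 6d 00 00 00 00 00 00.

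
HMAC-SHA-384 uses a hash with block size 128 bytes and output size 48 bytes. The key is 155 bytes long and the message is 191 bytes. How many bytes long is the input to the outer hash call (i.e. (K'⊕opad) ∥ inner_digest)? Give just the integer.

Key is 155 > 128 bytes, so it is hashed to 48 bytes then zero-padded to 128: |K'| = 128.
Outer input = (K'⊕opad) ∥ H(inner) → 128 + 48 = 176 bytes.

176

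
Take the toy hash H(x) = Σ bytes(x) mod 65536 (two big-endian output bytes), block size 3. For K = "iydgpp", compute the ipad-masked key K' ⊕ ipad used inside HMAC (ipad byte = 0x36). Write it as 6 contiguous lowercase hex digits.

34bb36

Key "iydgpp" = 69 79 64 67 70 70 is 6 bytes > B = 3, so hash it first: H(key) = 02 8d, then zero-pad to 3 bytes: K' = 02 8d 00.
XOR each byte with 0x36: 02⊕36=34, 8d⊕36=bb, 00⊕36=36.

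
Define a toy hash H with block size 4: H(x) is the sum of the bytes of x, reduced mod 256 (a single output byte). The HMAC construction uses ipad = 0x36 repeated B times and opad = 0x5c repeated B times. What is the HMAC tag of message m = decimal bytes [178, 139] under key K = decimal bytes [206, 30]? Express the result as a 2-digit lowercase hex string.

Key decimal bytes [206, 30] = ce 1e is 2 bytes ≤ B = 4; zero-pad to 4 bytes: K' = ce 1e 00 00.
K' ⊕ ipad = f8 28 36 36.  K' ⊕ opad = 92 42 5c 5c.
Inner input = (K'⊕ipad) ∥ m = f8 28 36 36 ∥ b2 8b.
Inner hash: sum = 248+40+54+54+178+139 = 713; mod 256 = 201 → c9.
Outer input = (K'⊕opad) ∥ inner = 92 42 5c 5c ∥ c9.
Outer hash (tag): sum = 146+66+92+92+201 = 597; mod 256 = 85 → 55.

55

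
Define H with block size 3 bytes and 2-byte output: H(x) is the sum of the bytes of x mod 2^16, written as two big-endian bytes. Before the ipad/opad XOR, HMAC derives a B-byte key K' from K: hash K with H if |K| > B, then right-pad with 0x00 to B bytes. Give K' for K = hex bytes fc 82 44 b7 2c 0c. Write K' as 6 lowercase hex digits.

02b100

|K| = 6 > B = 3, so first hash the key.
H(K): sum = 252+130+68+183+44+12 = 689 → 02 b1.
Zero-pad H(K) = 02 b1 to 3 bytes: K' = 02 b1 00.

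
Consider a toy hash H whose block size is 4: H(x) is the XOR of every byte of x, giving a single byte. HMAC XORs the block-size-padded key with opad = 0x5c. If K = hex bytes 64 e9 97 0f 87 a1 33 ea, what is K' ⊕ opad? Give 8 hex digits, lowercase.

b65c5c5c

Key hex bytes 64 e9 97 0f 87 a1 33 ea is 8 bytes > B = 4, so hash it first: H(key) = ea, then zero-pad to 4 bytes: K' = ea 00 00 00.
XOR each byte with 0x5c: ea⊕5c=b6, 00⊕5c=5c, 00⊕5c=5c, 00⊕5c=5c.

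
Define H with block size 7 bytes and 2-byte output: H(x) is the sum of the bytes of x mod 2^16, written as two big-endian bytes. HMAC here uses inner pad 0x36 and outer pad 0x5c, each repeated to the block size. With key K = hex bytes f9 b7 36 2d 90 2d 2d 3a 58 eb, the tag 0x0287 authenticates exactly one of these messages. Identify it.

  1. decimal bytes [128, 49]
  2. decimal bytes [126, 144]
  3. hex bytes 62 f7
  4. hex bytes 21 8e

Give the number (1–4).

4

Key hex bytes f9 b7 36 2d 90 2d 2d 3a 58 eb is 10 bytes > B = 7, so hash it first: H(key) = 04 7a, then zero-pad to 7 bytes: K' = 04 7a 00 00 00 00 00.
K' ⊕ ipad = 32 4c 36 36 36 36 36; K' ⊕ opad = 58 26 5c 5c 5c 5c 5c.
m1: inner = H(32 4c 36 36 36 36 36 80 31) = 02 3d; tag = H(58 26 5c 5c 5c 5c 5c 02 3d) = 0289
m2: inner = H(32 4c 36 36 36 36 36 7e 90) = 02 9a; tag = H(58 26 5c 5c 5c 5c 5c 02 9a) = 02e6
m3: inner = H(32 4c 36 36 36 36 36 62 f7) = 02 e5; tag = H(58 26 5c 5c 5c 5c 5c 02 e5) = 0331
m4: inner = H(32 4c 36 36 36 36 36 21 8e) = 02 3b; tag = H(58 26 5c 5c 5c 5c 5c 02 3b) = 0287 ← matches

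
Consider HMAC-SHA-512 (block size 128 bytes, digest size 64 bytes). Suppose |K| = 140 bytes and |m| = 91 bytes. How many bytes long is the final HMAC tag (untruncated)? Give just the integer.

64

The tag is one SHA-512 digest: 64 bytes.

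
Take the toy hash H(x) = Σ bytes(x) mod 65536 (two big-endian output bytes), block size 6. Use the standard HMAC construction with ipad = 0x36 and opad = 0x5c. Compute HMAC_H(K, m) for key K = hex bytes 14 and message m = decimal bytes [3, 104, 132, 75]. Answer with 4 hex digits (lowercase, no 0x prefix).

0280

Key hex bytes 14 is 1 byte ≤ B = 6; zero-pad to 6 bytes: K' = 14 00 00 00 00 00.
K' ⊕ ipad = 22 36 36 36 36 36.  K' ⊕ opad = 48 5c 5c 5c 5c 5c.
Inner input = (K'⊕ipad) ∥ m = 22 36 36 36 36 36 ∥ 03 68 84 4b.
Inner hash: sum = 34+54+54+54+54+54+3+104+132+75 = 618 → 02 6a.
Outer input = (K'⊕opad) ∥ inner = 48 5c 5c 5c 5c 5c ∥ 02 6a.
Outer hash (tag): sum = 72+92+92+92+92+92+2+106 = 640 → 02 80.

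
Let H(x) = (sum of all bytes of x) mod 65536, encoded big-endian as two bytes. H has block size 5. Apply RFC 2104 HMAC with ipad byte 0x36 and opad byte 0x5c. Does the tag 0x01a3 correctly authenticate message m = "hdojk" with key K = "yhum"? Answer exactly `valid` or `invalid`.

valid

Key "yhum" = 79 68 75 6d is 4 bytes ≤ B = 5; zero-pad to 5 bytes: K' = 79 68 75 6d 00.
K' ⊕ ipad = 4f 5e 43 5b 36; K' ⊕ opad = 25 34 29 31 5c.
Inner hash: sum = 79+94+67+91+54+104+100+111+106+107 = 913 → 03 91.
Outer hash (recomputed tag): sum = 37+52+41+49+92+3+145 = 419 → 01 a3.
Recomputed tag = 01a3; claimed = 01a3 → match.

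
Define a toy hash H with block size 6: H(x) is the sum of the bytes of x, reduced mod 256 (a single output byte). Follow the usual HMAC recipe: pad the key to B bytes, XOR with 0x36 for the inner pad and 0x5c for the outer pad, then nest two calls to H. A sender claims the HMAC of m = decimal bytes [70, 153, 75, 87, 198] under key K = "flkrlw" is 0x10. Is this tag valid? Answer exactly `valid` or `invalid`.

invalid

Key "flkrlw" = 66 6c 6b 72 6c 77 is exactly B = 6 bytes: K' = 66 6c 6b 72 6c 77.
K' ⊕ ipad = 50 5a 5d 44 5a 41; K' ⊕ opad = 3a 30 37 2e 30 2b.
Inner hash: sum = 80+90+93+68+90+65+70+153+75+87+198 = 1069; mod 256 = 45 → 2d.
Outer hash (recomputed tag): sum = 58+48+55+46+48+43+45 = 343; mod 256 = 87 → 57.
Recomputed tag = 57; claimed = 10 → mismatch.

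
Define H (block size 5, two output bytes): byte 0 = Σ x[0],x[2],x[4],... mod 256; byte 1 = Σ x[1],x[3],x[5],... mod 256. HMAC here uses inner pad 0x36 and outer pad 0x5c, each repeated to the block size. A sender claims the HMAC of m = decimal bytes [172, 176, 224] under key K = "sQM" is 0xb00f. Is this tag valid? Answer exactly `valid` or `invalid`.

invalid

Key "sQM" = 73 51 4d is 3 bytes ≤ B = 5; zero-pad to 5 bytes: K' = 73 51 4d 00 00.
K' ⊕ ipad = 45 67 7b 36 36; K' ⊕ opad = 2f 0d 11 5c 5c.
Inner hash: even-index sum = 422 mod 256 = 166; odd-index sum = 553 mod 256 = 41 → a6 29.
Outer hash (recomputed tag): even-index sum = 197 mod 256 = 197; odd-index sum = 271 mod 256 = 15 → c5 0f.
Recomputed tag = c50f; claimed = b00f → mismatch.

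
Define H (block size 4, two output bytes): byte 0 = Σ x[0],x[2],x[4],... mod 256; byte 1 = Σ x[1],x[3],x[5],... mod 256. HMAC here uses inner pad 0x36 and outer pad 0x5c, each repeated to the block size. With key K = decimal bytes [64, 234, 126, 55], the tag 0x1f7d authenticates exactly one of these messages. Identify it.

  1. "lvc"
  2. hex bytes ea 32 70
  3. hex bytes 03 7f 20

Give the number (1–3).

Key decimal bytes [64, 234, 126, 55] = 40 ea 7e 37 is exactly B = 4 bytes: K' = 40 ea 7e 37.
K' ⊕ ipad = 76 dc 48 01; K' ⊕ opad = 1c b6 22 6b.
m1: inner = H(76 dc 48 01 6c 76 63) = 8d 53; tag = H(1c b6 22 6b 8d 53) = cb74
m2: inner = H(76 dc 48 01 ea 32 70) = 18 0f; tag = H(1c b6 22 6b 18 0f) = 5630
m3: inner = H(76 dc 48 01 03 7f 20) = e1 5c; tag = H(1c b6 22 6b e1 5c) = 1f7d ← matches

3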